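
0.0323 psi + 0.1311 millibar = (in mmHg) 1 psi = 6894.7573 Pa, so 0.0323 psi = 0.0323 * 6894.7573 = 222.70066 Pa. 1 millibar = 100 Pa, so 0.1311 millibar = 0.1311 * 100 = 13.11 Pa. Sum: 222.70066 + 13.11 = 235.81066 Pa. 1 mmHg = 133.32237 Pa, so 235.81066 Pa = 235.81066 / 133.32237 = 1.7687254 mmHg ≈ 1.769 mmHg (4 s.f.). Final answer: 1.769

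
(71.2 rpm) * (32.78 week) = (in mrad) 1.478e+11. Check: 1 rpm = 0.10471976 rad/s, so 71.2 rpm = 71.2 * 0.10471976 = 7.4560466 rad/s. 1 week = 604800 s, so 32.78 week = 32.78 * 604800 = 19825344 s. Combine: 7.4560466 rad/s * 19825344 s = 1.4781869e+08 rad. 1 mrad = 0.001 rad, so 1.4781869e+08 rad = 1.4781869e+08 / 0.001 = 1.4781869e+11 mrad ≈ 1.478e+11 mrad (4 s.f.).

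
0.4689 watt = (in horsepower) 0.4689 watt = 0.4689 W. 1 horsepower = 745.69987 W, so 0.4689 W = 0.4689 / 745.69987 = 0.00062880526 horsepower ≈ 0.0006288 horsepower (4 s.f.). Final answer: 0.0006288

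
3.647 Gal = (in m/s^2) 0.03647. Check: 1 Gal = 0.01 m/s^2, so 3.647 Gal = 3.647 * 0.01 = 0.03647 m/s^2. Result: 0.03647 m/s^2.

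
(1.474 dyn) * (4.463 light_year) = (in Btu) 5.899e+08. Check: 1 dyn = 1e-05 N, so 1.474 dyn = 1.474 * 1e-05 = 1.474e-05 N. 1 light_year = 9.4607305e+15 m, so 4.463 light_year = 4.463 * 9.4607305e+15 = 4.222324e+16 m. Combine: 1.474e-05 N * 4.222324e+16 m = 6.2237056e+11 J. 1 Btu = 1055.0559 J, so 6.2237056e+11 J = 6.2237056e+11 / 1055.0559 = 5.8989347e+08 Btu ≈ 5.899e+08 Btu (4 s.f.).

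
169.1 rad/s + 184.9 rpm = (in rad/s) 169.1 rad/s is already in rad/s. 1 rpm = 0.10471976 rad/s, so 184.9 rpm = 184.9 * 0.10471976 = 19.362683 rad/s. Sum: 169.1 + 19.362683 = 188.46268 rad/s. Result: 188.46268 rad/s ≈ 188.5 rad/s (4 s.f.). Final answer: 188.5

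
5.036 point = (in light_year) 1.878e-19. Check: 1 point = 0.00035277778 m, so 5.036 point = 5.036 * 0.00035277778 = 0.0017765889 m. 1 light_year = 9.4607305e+15 m, so 0.0017765889 m = 0.0017765889 / 9.4607305e+15 = 1.8778559e-19 light_year ≈ 1.878e-19 light_year (4 s.f.).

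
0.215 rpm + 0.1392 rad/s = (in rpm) 1 rpm = 0.10471976 rad/s, so 0.215 rpm = 0.215 * 0.10471976 = 0.022514747 rad/s. 0.1392 rad/s is already in rad/s. Sum: 0.022514747 + 0.1392 = 0.16171475 rad/s. 1 rpm = 0.10471976 rad/s, so 0.16171475 rad/s = 0.16171475 / 0.10471976 = 1.5442621 rpm ≈ 1.544 rpm (4 s.f.). Final answer: 1.544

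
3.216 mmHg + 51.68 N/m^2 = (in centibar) 0.4804. Check: 1 mmHg = 133.32237 Pa, so 3.216 mmHg = 3.216 * 133.32237 = 428.76474 Pa. 51.68 N/m^2 = 51.68 Pa. Sum: 428.76474 + 51.68 = 480.44474 Pa. 1 centibar = 1000 Pa, so 480.44474 Pa = 480.44474 / 1000 = 0.48044474 centibar ≈ 0.4804 centibar (4 s.f.).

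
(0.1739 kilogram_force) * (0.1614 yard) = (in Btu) 1 kilogram_force = 9.80665 N, so 0.1739 kilogram_force = 0.1739 * 9.80665 = 1.7053764 N. 1 yard = 0.9144 m, so 0.1614 yard = 0.1614 * 0.9144 = 0.14758416 m. Combine: 1.7053764 N * 0.14758416 m = 0.25168655 J. 1 Btu = 1055.0559 J, so 0.25168655 J = 0.25168655 / 1055.0559 = 0.00023855282 Btu ≈ 0.0002386 Btu (4 s.f.). Final answer: 0.0002386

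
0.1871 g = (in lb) 0.0004125. Check: 1 g = 0.001 kg, so 0.1871 g = 0.1871 * 0.001 = 0.0001871 kg. 1 lb = 0.45359237 kg, so 0.0001871 kg = 0.0001871 / 0.45359237 = 0.00041248489 lb ≈ 0.0004125 lb (4 s.f.).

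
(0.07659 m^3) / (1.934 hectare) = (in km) 0.07659 m^3 is already in m^3. 1 hectare = 10000 m^2, so 1.934 hectare = 1.934 * 10000 = 19340 m^2. Combine: 0.07659 m^3 / 19340 m^2 = 3.9601861e-06 m. 1 km = 1000 m, so 3.9601861e-06 m = 3.9601861e-06 / 1000 = 3.9601861e-09 km ≈ 3.96e-09 km (4 s.f.). Final answer: 3.96e-09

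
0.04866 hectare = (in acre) 0.1202. Check: 1 hectare = 10000 m^2, so 0.04866 hectare = 0.04866 * 10000 = 486.6 m^2. 1 acre = 4046.8564 m^2, so 486.6 m^2 = 486.6 / 4046.8564 = 0.12024148 acre ≈ 0.1202 acre (4 s.f.).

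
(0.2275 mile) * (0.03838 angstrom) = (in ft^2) 1 mile = 1609.344 m, so 0.2275 mile = 0.2275 * 1609.344 = 366.12576 m. 1 angstrom = 1e-10 m, so 0.03838 angstrom = 0.03838 * 1e-10 = 3.838e-12 m. Combine: 366.12576 m * 3.838e-12 m = 1.4051907e-09 m^2. 1 ft^2 = 0.09290304 m^2, so 1.4051907e-09 m^2 = 1.4051907e-09 / 0.09290304 = 1.5125346e-08 ft^2 ≈ 1.513e-08 ft^2 (4 s.f.). Final answer: 1.513e-08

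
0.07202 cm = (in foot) 0.002363. Check: 1 cm = 0.01 m, so 0.07202 cm = 0.07202 * 0.01 = 0.0007202 m. 1 foot = 0.3048 m, so 0.0007202 m = 0.0007202 / 0.3048 = 0.0023628609 foot ≈ 0.002363 foot (4 s.f.).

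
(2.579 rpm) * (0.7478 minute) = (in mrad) 1 rpm = 0.10471976 rad/s, so 2.579 rpm = 2.579 * 0.10471976 = 0.27007225 rad/s. 1 minute = 60 s, so 0.7478 minute = 0.7478 * 60 = 44.868 s. Combine: 0.27007225 rad/s * 44.868 s = 12.117602 rad. 1 mrad = 0.001 rad, so 12.117602 rad = 12.117602 / 0.001 = 12117.602 mrad ≈ 1.212e+04 mrad (4 s.f.). Final answer: 1.212e+04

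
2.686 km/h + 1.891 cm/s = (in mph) 1.711. Check: 1 km/h = 0.27777778 m/s, so 2.686 km/h = 2.686 * 0.27777778 = 0.74611111 m/s. 1 cm/s = 0.01 m/s, so 1.891 cm/s = 1.891 * 0.01 = 0.01891 m/s. Sum: 0.74611111 + 0.01891 = 0.76502111 m/s. 1 mph = 0.44704 m/s, so 0.76502111 m/s = 0.76502111 / 0.44704 = 1.7113035 mph ≈ 1.711 mph (4 s.f.).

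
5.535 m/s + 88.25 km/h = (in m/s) 30.05. Check: 5.535 m/s is already in m/s. 1 km/h = 0.27777778 m/s, so 88.25 km/h = 88.25 * 0.27777778 = 24.513889 m/s. Sum: 5.535 + 24.513889 = 30.048889 m/s. Result: 30.048889 m/s ≈ 30.05 m/s (4 s.f.).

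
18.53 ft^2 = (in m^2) 1.721. Check: 1 ft^2 = 0.09290304 m^2, so 18.53 ft^2 = 18.53 * 0.09290304 = 1.7214933 m^2. Result: 1.7214933 m^2 ≈ 1.721 m^2 (4 s.f.).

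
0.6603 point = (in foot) 1 point = 0.00035277778 m, so 0.6603 point = 0.6603 * 0.00035277778 = 0.00023293917 m. 1 foot = 0.3048 m, so 0.00023293917 m = 0.00023293917 / 0.3048 = 0.00076423611 foot ≈ 0.0007642 foot (4 s.f.). Final answer: 0.0007642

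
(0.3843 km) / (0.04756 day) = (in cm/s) 1 km = 1000 m, so 0.3843 km = 0.3843 * 1000 = 384.3 m. 1 day = 86400 s, so 0.04756 day = 0.04756 * 86400 = 4109.184 s. Combine: 384.3 m / 4109.184 s = 0.093522218 m/s. 1 cm/s = 0.01 m/s, so 0.093522218 m/s = 0.093522218 / 0.01 = 9.3522218 cm/s ≈ 9.352 cm/s (4 s.f.). Final answer: 9.352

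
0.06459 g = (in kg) 1 g = 0.001 kg, so 0.06459 g = 0.06459 * 0.001 = 6.459e-05 kg. Result: 6.459e-05 kg. Final answer: 6.459e-05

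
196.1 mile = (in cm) 1 mile = 1609.344 m, so 196.1 mile = 196.1 * 1609.344 = 315592.36 m. 1 cm = 0.01 m, so 315592.36 m = 315592.36 / 0.01 = 31559236 cm ≈ 3.156e+07 cm (4 s.f.). Final answer: 3.156e+07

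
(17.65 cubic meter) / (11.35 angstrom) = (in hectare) 1.555e+06. Check: 17.65 cubic meter = 17.65 m^3. 1 angstrom = 1e-10 m, so 11.35 angstrom = 11.35 * 1e-10 = 1.135e-09 m. Combine: 17.65 m^3 / 1.135e-09 m = 1.5550661e+10 m^2. 1 hectare = 10000 m^2, so 1.5550661e+10 m^2 = 1.5550661e+10 / 10000 = 1555066.1 hectare ≈ 1.555e+06 hectare (4 s.f.).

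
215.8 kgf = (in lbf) 475.8. Check: 1 kgf = 9.80665 N, so 215.8 kgf = 215.8 * 9.80665 = 2116.2751 N. 1 lbf = 4.4482216 N, so 2116.2751 N = 2116.2751 / 4.4482216 = 475.75756 lbf ≈ 475.8 lbf (4 s.f.).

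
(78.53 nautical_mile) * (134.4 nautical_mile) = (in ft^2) 3.897e+11. Check: 1 nautical_mile = 1852 m, so 78.53 nautical_mile = 78.53 * 1852 = 145437.56 m. 1 nautical_mile = 1852 m, so 134.4 nautical_mile = 134.4 * 1852 = 248908.8 m. Combine: 145437.56 m * 248908.8 m = 3.6200689e+10 m^2. 1 ft^2 = 0.09290304 m^2, so 3.6200689e+10 m^2 = 3.6200689e+10 / 0.09290304 = 3.8966097e+11 ft^2 ≈ 3.897e+11 ft^2 (4 s.f.).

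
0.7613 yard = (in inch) 27.41. Check: 1 yard = 0.9144 m, so 0.7613 yard = 0.7613 * 0.9144 = 0.69613272 m. 1 inch = 0.0254 m, so 0.69613272 m = 0.69613272 / 0.0254 = 27.4068 inch ≈ 27.41 inch (4 s.f.).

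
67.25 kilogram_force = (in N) 1 kilogram_force = 9.80665 N, so 67.25 kilogram_force = 67.25 * 9.80665 = 659.49721 N. Result: 659.49721 N ≈ 659.5 N (4 s.f.). Final answer: 659.5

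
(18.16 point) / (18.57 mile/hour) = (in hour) 2.144e-07. Check: 1 point = 0.00035277778 m, so 18.16 point = 18.16 * 0.00035277778 = 0.0064064444 m. 1 mile/hour = 0.44704 m/s, so 18.57 mile/hour = 18.57 * 0.44704 = 8.3015328 m/s. Combine: 0.0064064444 m / 8.3015328 m/s = 0.00077171826 s. 1 hour = 3600 s, so 0.00077171826 s = 0.00077171826 / 3600 = 2.1436618e-07 hour ≈ 2.144e-07 hour (4 s.f.).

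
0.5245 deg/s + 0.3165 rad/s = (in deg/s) 1 deg/s = 0.017453293 rad/s, so 0.5245 deg/s = 0.5245 * 0.017453293 = 0.0091542519 rad/s. 0.3165 rad/s is already in rad/s. Sum: 0.0091542519 + 0.3165 = 0.32565425 rad/s. 1 deg/s = 0.017453293 rad/s, so 0.32565425 rad/s = 0.32565425 / 0.017453293 = 18.658614 deg/s ≈ 18.66 deg/s (4 s.f.). Final answer: 18.66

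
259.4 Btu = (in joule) 1 Btu = 1055.0559 J, so 259.4 Btu = 259.4 * 1055.0559 = 273681.49 J. 273681.49 J = 273681.49 joule ≈ 2.737e+05 joule (4 s.f.). Final answer: 2.737e+05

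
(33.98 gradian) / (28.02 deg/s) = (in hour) 0.0003032. Check: 1 gradian = 0.015707963 rad, so 33.98 gradian = 33.98 * 0.015707963 = 0.53375659 rad. 1 deg/s = 0.017453293 rad/s, so 28.02 deg/s = 28.02 * 0.017453293 = 0.48904126 rad/s. Combine: 0.53375659 rad / 0.48904126 rad/s = 1.0914347 s. 1 hour = 3600 s, so 1.0914347 s = 1.0914347 / 3600 = 0.0003031763 hour ≈ 0.0003032 hour (4 s.f.).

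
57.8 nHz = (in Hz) 5.78e-08. Check: 1 nHz = 1e-09 Hz, so 57.8 nHz = 57.8 * 1e-09 = 5.78e-08 Hz. Result: 5.78e-08 Hz.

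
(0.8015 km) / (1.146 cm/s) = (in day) 0.8095. Check: 1 km = 1000 m, so 0.8015 km = 0.8015 * 1000 = 801.5 m. 1 cm/s = 0.01 m/s, so 1.146 cm/s = 1.146 * 0.01 = 0.01146 m/s. Combine: 801.5 m / 0.01146 m/s = 69938.918 s. 1 day = 86400 s, so 69938.918 s = 69938.918 / 86400 = 0.80947822 day ≈ 0.8095 day (4 s.f.).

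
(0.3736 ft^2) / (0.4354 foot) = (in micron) 1 ft^2 = 0.09290304 m^2, so 0.3736 ft^2 = 0.3736 * 0.09290304 = 0.034708576 m^2. 1 foot = 0.3048 m, so 0.4354 foot = 0.4354 * 0.3048 = 0.13270992 m. Combine: 0.034708576 m^2 / 0.13270992 m = 0.26153716 m. 1 micron = 1e-06 m, so 0.26153716 m = 0.26153716 / 1e-06 = 261537.16 micron ≈ 2.615e+05 micron (4 s.f.). Final answer: 2.615e+05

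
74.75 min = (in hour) 1 min = 60 s, so 74.75 min = 74.75 * 60 = 4485 s. 1 hour = 3600 s, so 4485 s = 4485 / 3600 = 1.2458333 hour ≈ 1.246 hour (4 s.f.). Final answer: 1.246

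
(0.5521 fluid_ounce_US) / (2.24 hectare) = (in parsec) 2.362e-26. Check: 1 fluid_ounce_US = 2.957353e-05 m^3, so 0.5521 fluid_ounce_US = 0.5521 * 2.957353e-05 = 1.6327546e-05 m^3. 1 hectare = 10000 m^2, so 2.24 hectare = 2.24 * 10000 = 22400 m^2. Combine: 1.6327546e-05 m^3 / 22400 m^2 = 7.2890829e-10 m. 1 parsec = 3.0856776e+16 m, so 7.2890829e-10 m = 7.2890829e-10 / 3.0856776e+16 = 2.3622309e-26 parsec ≈ 2.362e-26 parsec (4 s.f.).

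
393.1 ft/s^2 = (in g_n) 1 ft/s^2 = 0.3048 m/s^2, so 393.1 ft/s^2 = 393.1 * 0.3048 = 119.81688 m/s^2. 1 g_n = 9.80665 m/s^2, so 119.81688 m/s^2 = 119.81688 / 9.80665 = 12.217922 g_n ≈ 12.22 g_n (4 s.f.). Final answer: 12.22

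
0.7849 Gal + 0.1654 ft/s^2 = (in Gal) 5.826. Check: 1 Gal = 0.01 m/s^2, so 0.7849 Gal = 0.7849 * 0.01 = 0.007849 m/s^2. 1 ft/s^2 = 0.3048 m/s^2, so 0.1654 ft/s^2 = 0.1654 * 0.3048 = 0.05041392 m/s^2. Sum: 0.007849 + 0.05041392 = 0.05826292 m/s^2. 1 Gal = 0.01 m/s^2, so 0.05826292 m/s^2 = 0.05826292 / 0.01 = 5.826292 Gal ≈ 5.826 Gal (4 s.f.).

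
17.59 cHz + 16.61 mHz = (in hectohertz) 1 cHz = 0.01 Hz, so 17.59 cHz = 17.59 * 0.01 = 0.1759 Hz. 1 mHz = 0.001 Hz, so 16.61 mHz = 16.61 * 0.001 = 0.01661 Hz. Sum: 0.1759 + 0.01661 = 0.19251 Hz. 1 hectohertz = 100 Hz, so 0.19251 Hz = 0.19251 / 100 = 0.0019251 hectohertz ≈ 0.001925 hectohertz (4 s.f.). Final answer: 0.001925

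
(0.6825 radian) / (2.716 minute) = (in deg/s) 0.24. Check: 0.6825 radian = 0.6825 rad. 1 minute = 60 s, so 2.716 minute = 2.716 * 60 = 162.96 s. Combine: 0.6825 rad / 162.96 s = 0.0041881443 rad/s. 1 deg/s = 0.017453293 rad/s, so 0.0041881443 rad/s = 0.0041881443 / 0.017453293 = 0.23996299 deg/s ≈ 0.24 deg/s (4 s.f.).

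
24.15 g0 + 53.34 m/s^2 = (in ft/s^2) 952. Check: 1 g0 = 9.80665 m/s^2, so 24.15 g0 = 24.15 * 9.80665 = 236.8306 m/s^2. 53.34 m/s^2 is already in m/s^2. Sum: 236.8306 + 53.34 = 290.1706 m/s^2. 1 ft/s^2 = 0.3048 m/s^2, so 290.1706 m/s^2 = 290.1706 / 0.3048 = 952.00327 ft/s^2 ≈ 952 ft/s^2 (4 s.f.).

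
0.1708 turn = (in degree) 61.49. Check: 1 turn = 6.2831853 rad, so 0.1708 turn = 0.1708 * 6.2831853 = 1.0731681 rad. 1 degree = 0.017453293 rad, so 1.0731681 rad = 1.0731681 / 0.017453293 = 61.488 degree ≈ 61.49 degree (4 s.f.).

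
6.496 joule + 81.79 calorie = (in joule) 348.7. Check: 6.496 joule = 6.496 J. 1 calorie = 4.184 J, so 81.79 calorie = 81.79 * 4.184 = 342.20936 J. Sum: 6.496 + 342.20936 = 348.70536 J. 348.70536 J = 348.70536 joule ≈ 348.7 joule (4 s.f.).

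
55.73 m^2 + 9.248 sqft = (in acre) 55.73 m^2 is already in m^2. 1 sqft = 0.09290304 m^2, so 9.248 sqft = 9.248 * 0.09290304 = 0.85916731 m^2. Sum: 55.73 + 0.85916731 = 56.589167 m^2. 1 acre = 4046.8564 m^2, so 56.589167 m^2 = 56.589167 / 4046.8564 = 0.013983488 acre ≈ 0.01398 acre (4 s.f.). Final answer: 0.01398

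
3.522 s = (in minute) 1 minute = 60 s, so 3.522 s = 3.522 / 60 = 0.0587 minute. Final answer: 0.0587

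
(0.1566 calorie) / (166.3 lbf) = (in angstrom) 8.857e+06. Check: 1 calorie = 4.184 J, so 0.1566 calorie = 0.1566 * 4.184 = 0.6552144 J. 1 lbf = 4.4482216 N, so 166.3 lbf = 166.3 * 4.4482216 = 739.73925 N. Combine: 0.6552144 J / 739.73925 N = 0.00088573696 m. 1 angstrom = 1e-10 m, so 0.00088573696 m = 0.00088573696 / 1e-10 = 8857369.6 angstrom ≈ 8.857e+06 angstrom (4 s.f.).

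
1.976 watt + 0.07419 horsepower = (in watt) 1.976 watt = 1.976 W. 1 horsepower = 745.69987 W, so 0.07419 horsepower = 0.07419 * 745.69987 = 55.323473 W. Sum: 1.976 + 55.323473 = 57.299473 W. 57.299473 W = 57.299473 watt ≈ 57.3 watt (4 s.f.). Final answer: 57.3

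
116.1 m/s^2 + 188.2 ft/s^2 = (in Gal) 116.1 m/s^2 is already in m/s^2. 1 ft/s^2 = 0.3048 m/s^2, so 188.2 ft/s^2 = 188.2 * 0.3048 = 57.36336 m/s^2. Sum: 116.1 + 57.36336 = 173.46336 m/s^2. 1 Gal = 0.01 m/s^2, so 173.46336 m/s^2 = 173.46336 / 0.01 = 17346.336 Gal ≈ 1.735e+04 Gal (4 s.f.). Final answer: 1.735e+04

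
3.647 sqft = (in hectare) 1 sqft = 0.09290304 m^2, so 3.647 sqft = 3.647 * 0.09290304 = 0.33881739 m^2. 1 hectare = 10000 m^2, so 0.33881739 m^2 = 0.33881739 / 10000 = 3.3881739e-05 hectare ≈ 3.388e-05 hectare (4 s.f.). Final answer: 3.388e-05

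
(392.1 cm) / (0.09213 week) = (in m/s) 1 cm = 0.01 m, so 392.1 cm = 392.1 * 0.01 = 3.921 m. 1 week = 604800 s, so 0.09213 week = 0.09213 * 604800 = 55720.224 s. Combine: 3.921 m / 55720.224 s = 7.0369423e-05 m/s. Result: 7.0369423e-05 m/s ≈ 7.037e-05 m/s (4 s.f.). Final answer: 7.037e-05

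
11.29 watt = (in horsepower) 0.01514. Check: 11.29 watt = 11.29 W. 1 horsepower = 745.69987 W, so 11.29 W = 11.29 / 745.69987 = 0.015140139 horsepower ≈ 0.01514 horsepower (4 s.f.).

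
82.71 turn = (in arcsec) 1 turn = 6.2831853 rad, so 82.71 turn = 82.71 * 6.2831853 = 519.68226 rad. 1 arcsec = 4.8481368e-06 rad, so 519.68226 rad = 519.68226 / 4.8481368e-06 = 1.0719216e+08 arcsec ≈ 1.072e+08 arcsec (4 s.f.). Final answer: 1.072e+08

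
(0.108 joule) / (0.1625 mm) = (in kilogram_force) 67.77. Check: 0.108 joule = 0.108 J. 1 mm = 0.001 m, so 0.1625 mm = 0.1625 * 0.001 = 0.0001625 m. Combine: 0.108 J / 0.0001625 m = 664.61538 N. 1 kilogram_force = 9.80665 N, so 664.61538 N = 664.61538 / 9.80665 = 67.771908 kilogram_force ≈ 67.77 kilogram_force (4 s.f.).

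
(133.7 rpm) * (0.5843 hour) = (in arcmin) 1 rpm = 0.10471976 rad/s, so 133.7 rpm = 133.7 * 0.10471976 = 14.001031 rad/s. 1 hour = 3600 s, so 0.5843 hour = 0.5843 * 3600 = 2103.48 s. Combine: 14.001031 rad/s * 2103.48 s = 29450.889 rad. 1 arcmin = 0.00029088821 rad, so 29450.889 rad = 29450.889 / 0.00029088821 = 1.012447e+08 arcmin ≈ 1.012e+08 arcmin (4 s.f.). Final answer: 1.012e+08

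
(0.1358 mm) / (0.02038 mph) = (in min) 0.0002484. Check: 1 mm = 0.001 m, so 0.1358 mm = 0.1358 * 0.001 = 0.0001358 m. 1 mph = 0.44704 m/s, so 0.02038 mph = 0.02038 * 0.44704 = 0.0091106752 m/s. Combine: 0.0001358 m / 0.0091106752 m/s = 0.014905591 s. 1 min = 60 s, so 0.014905591 s = 0.014905591 / 60 = 0.00024842652 min ≈ 0.0002484 min (4 s.f.).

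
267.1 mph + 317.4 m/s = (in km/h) 1 mph = 0.44704 m/s, so 267.1 mph = 267.1 * 0.44704 = 119.40438 m/s. 317.4 m/s is already in m/s. Sum: 119.40438 + 317.4 = 436.80438 m/s. 1 km/h = 0.27777778 m/s, so 436.80438 m/s = 436.80438 / 0.27777778 = 1572.4958 km/h ≈ 1572 km/h (4 s.f.). Final answer: 1572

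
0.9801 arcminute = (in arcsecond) 1 arcminute = 0.00029088821 rad, so 0.9801 arcminute = 0.9801 * 0.00029088821 = 0.00028509953 rad. 1 arcsecond = 4.8481368e-06 rad, so 0.00028509953 rad = 0.00028509953 / 4.8481368e-06 = 58.806 arcsecond ≈ 58.81 arcsecond (4 s.f.). Final answer: 58.81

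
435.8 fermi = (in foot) 1 fermi = 1e-15 m, so 435.8 fermi = 435.8 * 1e-15 = 4.358e-13 m. 1 foot = 0.3048 m, so 4.358e-13 m = 4.358e-13 / 0.3048 = 1.42979e-12 foot ≈ 1.43e-12 foot (4 s.f.). Final answer: 1.43e-12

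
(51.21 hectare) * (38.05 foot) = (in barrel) 1 hectare = 10000 m^2, so 51.21 hectare = 51.21 * 10000 = 512100 m^2. 1 foot = 0.3048 m, so 38.05 foot = 38.05 * 0.3048 = 11.59764 m. Combine: 512100 m^2 * 11.59764 m = 5939151.4 m^3. 1 barrel = 0.15898729 m^3, so 5939151.4 m^3 = 5939151.4 / 0.15898729 = 37356139 barrel ≈ 3.736e+07 barrel (4 s.f.). Final answer: 3.736e+07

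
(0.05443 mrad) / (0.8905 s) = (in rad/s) 6.112e-05. Check: 1 mrad = 0.001 rad, so 0.05443 mrad = 0.05443 * 0.001 = 5.443e-05 rad. 0.8905 s is already in s. Combine: 5.443e-05 rad / 0.8905 s = 6.1122965e-05 rad/s. Result: 6.1122965e-05 rad/s ≈ 6.112e-05 rad/s (4 s.f.).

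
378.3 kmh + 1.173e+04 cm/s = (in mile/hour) 1 kmh = 0.27777778 m/s, so 378.3 kmh = 378.3 * 0.27777778 = 105.08333 m/s. 1 cm/s = 0.01 m/s, so 1.173e+04 cm/s = 1.173e+04 * 0.01 = 117.3 m/s. Sum: 105.08333 + 117.3 = 222.38333 m/s. 1 mile/hour = 0.44704 m/s, so 222.38333 m/s = 222.38333 / 0.44704 = 497.45735 mile/hour ≈ 497.5 mile/hour (4 s.f.). Final answer: 497.5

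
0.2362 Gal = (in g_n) 1 Gal = 0.01 m/s^2, so 0.2362 Gal = 0.2362 * 0.01 = 0.002362 m/s^2. 1 g_n = 9.80665 m/s^2, so 0.002362 m/s^2 = 0.002362 / 9.80665 = 0.00024085697 g_n ≈ 0.0002409 g_n (4 s.f.). Final answer: 0.0002409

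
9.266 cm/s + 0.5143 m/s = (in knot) 1 cm/s = 0.01 m/s, so 9.266 cm/s = 9.266 * 0.01 = 0.09266 m/s. 0.5143 m/s is already in m/s. Sum: 0.09266 + 0.5143 = 0.60696 m/s. 1 knot = 0.51444444 m/s, so 0.60696 m/s = 0.60696 / 0.51444444 = 1.1798359 knot ≈ 1.18 knot (4 s.f.). Final answer: 1.18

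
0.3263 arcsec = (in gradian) 0.0001007. Check: 1 arcsec = 4.8481368e-06 rad, so 0.3263 arcsec = 0.3263 * 4.8481368e-06 = 1.581947e-06 rad. 1 gradian = 0.015707963 rad, so 1.581947e-06 rad = 1.581947e-06 / 0.015707963 = 0.00010070988 gradian ≈ 0.0001007 gradian (4 s.f.).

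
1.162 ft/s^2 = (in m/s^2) 0.3542. Check: 1 ft/s^2 = 0.3048 m/s^2, so 1.162 ft/s^2 = 1.162 * 0.3048 = 0.3541776 m/s^2. Result: 0.3541776 m/s^2 ≈ 0.3542 m/s^2 (4 s.f.).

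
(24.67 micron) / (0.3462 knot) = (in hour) 1 micron = 1e-06 m, so 24.67 micron = 24.67 * 1e-06 = 2.467e-05 m. 1 knot = 0.51444444 m/s, so 0.3462 knot = 0.3462 * 0.51444444 = 0.17810067 m/s. Combine: 2.467e-05 m / 0.17810067 m/s = 0.00013851717 s. 1 hour = 3600 s, so 0.00013851717 s = 0.00013851717 / 3600 = 3.8476991e-08 hour ≈ 3.848e-08 hour (4 s.f.). Final answer: 3.848e-08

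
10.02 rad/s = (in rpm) 95.68. Check: 1 rpm = 0.10471976 rad/s, so 10.02 rad/s = 10.02 / 0.10471976 = 95.683952 rpm ≈ 95.68 rpm (4 s.f.).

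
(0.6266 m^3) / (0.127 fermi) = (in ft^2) 0.6266 m^3 is already in m^3. 1 fermi = 1e-15 m, so 0.127 fermi = 0.127 * 1e-15 = 1.27e-16 m. Combine: 0.6266 m^3 / 1.27e-16 m = 4.9338583e+15 m^2. 1 ft^2 = 0.09290304 m^2, so 4.9338583e+15 m^2 = 4.9338583e+15 / 0.09290304 = 5.3107608e+16 ft^2 ≈ 5.311e+16 ft^2 (4 s.f.). Final answer: 5.311e+16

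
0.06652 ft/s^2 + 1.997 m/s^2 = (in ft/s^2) 1 ft/s^2 = 0.3048 m/s^2, so 0.06652 ft/s^2 = 0.06652 * 0.3048 = 0.020275296 m/s^2. 1.997 m/s^2 is already in m/s^2. Sum: 0.020275296 + 1.997 = 2.0172753 m/s^2. 1 ft/s^2 = 0.3048 m/s^2, so 2.0172753 m/s^2 = 2.0172753 / 0.3048 = 6.6183573 ft/s^2 ≈ 6.618 ft/s^2 (4 s.f.). Final answer: 6.618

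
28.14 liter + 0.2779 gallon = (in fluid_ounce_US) 1 liter = 0.001 m^3, so 28.14 liter = 28.14 * 0.001 = 0.02814 m^3. 1 gallon = 0.0037854118 m^3, so 0.2779 gallon = 0.2779 * 0.0037854118 = 0.0010519659 m^3. Sum: 0.02814 + 0.0010519659 = 0.029191966 m^3. 1 fluid_ounce_US = 2.957353e-05 m^3, so 0.029191966 m^3 = 0.029191966 / 2.957353e-05 = 987.0978 fluid_ounce_US ≈ 987.1 fluid_ounce_US (4 s.f.). Final answer: 987.1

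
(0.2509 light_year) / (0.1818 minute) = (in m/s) 1 light_year = 9.4607305e+15 m, so 0.2509 light_year = 0.2509 * 9.4607305e+15 = 2.3736973e+15 m. 1 minute = 60 s, so 0.1818 minute = 0.1818 * 60 = 10.908 s. Combine: 2.3736973e+15 m / 10.908 s = 2.1761068e+14 m/s. Result: 2.1761068e+14 m/s ≈ 2.176e+14 m/s (4 s.f.). Final answer: 2.176e+14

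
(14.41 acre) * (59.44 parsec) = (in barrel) 1 acre = 4046.8564 m^2, so 14.41 acre = 14.41 * 4046.8564 = 58315.201 m^2. 1 parsec = 3.0856776e+16 m, so 59.44 parsec = 59.44 * 3.0856776e+16 = 1.8341268e+18 m. Combine: 58315.201 m^2 * 1.8341268e+18 m = 1.0695747e+23 m^3. 1 barrel = 0.15898729 m^3, so 1.0695747e+23 m^3 = 1.0695747e+23 / 0.15898729 = 6.7274225e+23 barrel ≈ 6.727e+23 barrel (4 s.f.). Final answer: 6.727e+23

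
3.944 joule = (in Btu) 0.003738. Check: 3.944 joule = 3.944 J. 1 Btu = 1055.0559 J, so 3.944 J = 3.944 / 1055.0559 = 0.0037381907 Btu ≈ 0.003738 Btu (4 s.f.).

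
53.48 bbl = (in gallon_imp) 1870. Check: 1 bbl = 0.15898729 m^3, so 53.48 bbl = 53.48 * 0.15898729 = 8.5026405 m^3. 1 gallon_imp = 0.00454609 m^3, so 8.5026405 m^3 = 8.5026405 / 0.00454609 = 1870.3194 gallon_imp ≈ 1870 gallon_imp (4 s.f.).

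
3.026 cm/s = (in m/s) 0.03026. Check: 1 cm/s = 0.01 m/s, so 3.026 cm/s = 3.026 * 0.01 = 0.03026 m/s. Result: 0.03026 m/s.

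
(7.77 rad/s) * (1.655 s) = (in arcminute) 4.421e+04. Check: 7.77 rad/s is already in rad/s. 1.655 s is already in s. Combine: 7.77 rad/s * 1.655 s = 12.85935 rad. 1 arcminute = 0.00029088821 rad, so 12.85935 rad = 12.85935 / 0.00029088821 = 44207.189 arcminute ≈ 4.421e+04 arcminute (4 s.f.).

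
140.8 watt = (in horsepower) 140.8 watt = 140.8 W. 1 horsepower = 745.69987 W, so 140.8 W = 140.8 / 745.69987 = 0.18881591 horsepower ≈ 0.1888 horsepower (4 s.f.). Final answer: 0.1888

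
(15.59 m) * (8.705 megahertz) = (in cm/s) 15.59 m is already in m. 1 megahertz = 1000000 Hz, so 8.705 megahertz = 8.705 * 1000000 = 8705000 Hz. Combine: 15.59 m * 8705000 Hz = 1.3571095e+08 m/s. 1 cm/s = 0.01 m/s, so 1.3571095e+08 m/s = 1.3571095e+08 / 0.01 = 1.3571095e+10 cm/s ≈ 1.357e+10 cm/s (4 s.f.). Final answer: 1.357e+10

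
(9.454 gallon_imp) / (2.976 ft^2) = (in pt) 440.6. Check: 1 gallon_imp = 0.00454609 m^3, so 9.454 gallon_imp = 9.454 * 0.00454609 = 0.042978735 m^3. 1 ft^2 = 0.09290304 m^2, so 2.976 ft^2 = 2.976 * 0.09290304 = 0.27647945 m^2. Combine: 0.042978735 m^3 / 0.27647945 m^2 = 0.15545002 m. 1 pt = 0.00035277778 m, so 0.15545002 m = 0.15545002 / 0.00035277778 = 440.64572 pt ≈ 440.6 pt (4 s.f.).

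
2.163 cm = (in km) 1 cm = 0.01 m, so 2.163 cm = 2.163 * 0.01 = 0.02163 m. 1 km = 1000 m, so 0.02163 m = 0.02163 / 1000 = 2.163e-05 km. Final answer: 2.163e-05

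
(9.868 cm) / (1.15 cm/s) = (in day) 1 cm = 0.01 m, so 9.868 cm = 9.868 * 0.01 = 0.09868 m. 1 cm/s = 0.01 m/s, so 1.15 cm/s = 1.15 * 0.01 = 0.0115 m/s. Combine: 0.09868 m / 0.0115 m/s = 8.5808696 s. 1 day = 86400 s, so 8.5808696 s = 8.5808696 / 86400 = 9.931562e-05 day ≈ 9.932e-05 day (4 s.f.). Final answer: 9.932e-05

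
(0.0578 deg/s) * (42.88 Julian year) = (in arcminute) 4.693e+09. Check: 1 deg/s = 0.017453293 rad/s, so 0.0578 deg/s = 0.0578 * 0.017453293 = 0.0010088003 rad/s. 1 Julian year = 31557600 s, so 42.88 Julian year = 42.88 * 31557600 = 1.3531899e+09 s. Combine: 0.0010088003 rad/s * 1.3531899e+09 s = 1365098.4 rad. 1 arcminute = 0.00029088821 rad, so 1365098.4 rad = 1365098.4 / 0.00029088821 = 4.6928625e+09 arcminute ≈ 4.693e+09 arcminute (4 s.f.).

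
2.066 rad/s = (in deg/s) 118.4. Check: 1 deg/s = 0.017453293 rad/s, so 2.066 rad/s = 2.066 / 0.017453293 = 118.37308 deg/s ≈ 118.4 deg/s (4 s.f.).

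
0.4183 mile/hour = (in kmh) 0.6732. Check: 1 mile/hour = 0.44704 m/s, so 0.4183 mile/hour = 0.4183 * 0.44704 = 0.18699683 m/s. 1 kmh = 0.27777778 m/s, so 0.18699683 m/s = 0.18699683 / 0.27777778 = 0.6731886 kmh ≈ 0.6732 kmh (4 s.f.).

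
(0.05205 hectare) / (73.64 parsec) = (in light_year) 1 hectare = 10000 m^2, so 0.05205 hectare = 0.05205 * 10000 = 520.5 m^2. 1 parsec = 3.0856776e+16 m, so 73.64 parsec = 73.64 * 3.0856776e+16 = 2.272293e+18 m. Combine: 520.5 m^2 / 2.272293e+18 m = 2.2906377e-16 m. 1 light_year = 9.4607305e+15 m, so 2.2906377e-16 m = 2.2906377e-16 / 9.4607305e+15 = 2.421206e-32 light_year ≈ 2.421e-32 light_year (4 s.f.). Final answer: 2.421e-32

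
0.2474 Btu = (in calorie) 1 Btu = 1055.0559 J, so 0.2474 Btu = 0.2474 * 1055.0559 = 261.02082 J. 1 calorie = 4.184 J, so 261.02082 J = 261.02082 / 4.184 = 62.385473 calorie ≈ 62.39 calorie (4 s.f.). Final answer: 62.39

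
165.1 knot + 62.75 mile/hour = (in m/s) 113. Check: 1 knot = 0.51444444 m/s, so 165.1 knot = 165.1 * 0.51444444 = 84.934778 m/s. 1 mile/hour = 0.44704 m/s, so 62.75 mile/hour = 62.75 * 0.44704 = 28.05176 m/s. Sum: 84.934778 + 28.05176 = 112.98654 m/s. Result: 112.98654 m/s ≈ 113 m/s (4 s.f.).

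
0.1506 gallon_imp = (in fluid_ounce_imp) 24.1. Check: 1 gallon_imp = 0.00454609 m^3, so 0.1506 gallon_imp = 0.1506 * 0.00454609 = 0.00068464115 m^3. 1 fluid_ounce_imp = 2.8413063e-05 m^3, so 0.00068464115 m^3 = 0.00068464115 / 2.8413063e-05 = 24.096 fluid_ounce_imp ≈ 24.1 fluid_ounce_imp (4 s.f.).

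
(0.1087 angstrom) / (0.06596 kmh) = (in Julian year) 1.88e-17. Check: 1 angstrom = 1e-10 m, so 0.1087 angstrom = 0.1087 * 1e-10 = 1.087e-11 m. 1 kmh = 0.27777778 m/s, so 0.06596 kmh = 0.06596 * 0.27777778 = 0.018322222 m/s. Combine: 1.087e-11 m / 0.018322222 m/s = 5.9326865e-10 s. 1 Julian year = 31557600 s, so 5.9326865e-10 s = 5.9326865e-10 / 31557600 = 1.8799549e-17 Julian year ≈ 1.88e-17 Julian year (4 s.f.).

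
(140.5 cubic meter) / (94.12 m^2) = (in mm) 140.5 cubic meter = 140.5 m^3. 94.12 m^2 is already in m^2. Combine: 140.5 m^3 / 94.12 m^2 = 1.4927752 m. 1 mm = 0.001 m, so 1.4927752 m = 1.4927752 / 0.001 = 1492.7752 mm ≈ 1493 mm (4 s.f.). Final answer: 1493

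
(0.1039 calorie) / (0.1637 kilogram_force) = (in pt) 1 calorie = 4.184 J, so 0.1039 calorie = 0.1039 * 4.184 = 0.4347176 J. 1 kilogram_force = 9.80665 N, so 0.1637 kilogram_force = 0.1637 * 9.80665 = 1.6053486 N. Combine: 0.4347176 J / 1.6053486 N = 0.27079327 m. 1 pt = 0.00035277778 m, so 0.27079327 m = 0.27079327 / 0.00035277778 = 767.60297 pt ≈ 767.6 pt (4 s.f.). Final answer: 767.6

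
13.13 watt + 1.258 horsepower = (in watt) 13.13 watt = 13.13 W. 1 horsepower = 745.69987 W, so 1.258 horsepower = 1.258 * 745.69987 = 938.09044 W. Sum: 13.13 + 938.09044 = 951.22044 W. 951.22044 W = 951.22044 watt ≈ 951.2 watt (4 s.f.). Final answer: 951.2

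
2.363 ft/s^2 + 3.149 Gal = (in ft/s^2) 2.466. Check: 1 ft/s^2 = 0.3048 m/s^2, so 2.363 ft/s^2 = 2.363 * 0.3048 = 0.7202424 m/s^2. 1 Gal = 0.01 m/s^2, so 3.149 Gal = 3.149 * 0.01 = 0.03149 m/s^2. Sum: 0.7202424 + 0.03149 = 0.7517324 m/s^2. 1 ft/s^2 = 0.3048 m/s^2, so 0.7517324 m/s^2 = 0.7517324 / 0.3048 = 2.4663136 ft/s^2 ≈ 2.466 ft/s^2 (4 s.f.).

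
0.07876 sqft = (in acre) 1 sqft = 0.09290304 m^2, so 0.07876 sqft = 0.07876 * 0.09290304 = 0.0073170434 m^2. 1 acre = 4046.8564 m^2, so 0.0073170434 m^2 = 0.0073170434 / 4046.8564 = 1.8080808e-06 acre ≈ 1.808e-06 acre (4 s.f.). Final answer: 1.808e-06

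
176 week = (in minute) 1 week = 604800 s, so 176 week = 176 * 604800 = 1.064448e+08 s. 1 minute = 60 s, so 1.064448e+08 s = 1.064448e+08 / 60 = 1774080 minute ≈ 1.774e+06 minute (4 s.f.). Final answer: 1.774e+06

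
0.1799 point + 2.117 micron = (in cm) 1 point = 0.00035277778 m, so 0.1799 point = 0.1799 * 0.00035277778 = 6.3464722e-05 m. 1 micron = 1e-06 m, so 2.117 micron = 2.117 * 1e-06 = 2.117e-06 m. Sum: 6.3464722e-05 + 2.117e-06 = 6.5581722e-05 m. 1 cm = 0.01 m, so 6.5581722e-05 m = 6.5581722e-05 / 0.01 = 0.0065581722 cm ≈ 0.006558 cm (4 s.f.). Final answer: 0.006558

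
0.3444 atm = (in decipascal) 3.49e+05. Check: 1 atm = 101325 Pa, so 0.3444 atm = 0.3444 * 101325 = 34896.33 Pa. 1 decipascal = 0.1 Pa, so 34896.33 Pa = 34896.33 / 0.1 = 348963.3 decipascal ≈ 3.49e+05 decipascal (4 s.f.).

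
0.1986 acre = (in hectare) 1 acre = 4046.8564 m^2, so 0.1986 acre = 0.1986 * 4046.8564 = 803.70569 m^2. 1 hectare = 10000 m^2, so 803.70569 m^2 = 803.70569 / 10000 = 0.080370569 hectare ≈ 0.08037 hectare (4 s.f.). Final answer: 0.08037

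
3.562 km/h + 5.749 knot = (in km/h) 1 km/h = 0.27777778 m/s, so 3.562 km/h = 3.562 * 0.27777778 = 0.98944444 m/s. 1 knot = 0.51444444 m/s, so 5.749 knot = 5.749 * 0.51444444 = 2.9575411 m/s. Sum: 0.98944444 + 2.9575411 = 3.9469856 m/s. 1 km/h = 0.27777778 m/s, so 3.9469856 m/s = 3.9469856 / 0.27777778 = 14.209148 km/h ≈ 14.21 km/h (4 s.f.). Final answer: 14.21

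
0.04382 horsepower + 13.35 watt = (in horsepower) 1 horsepower = 745.69987 W, so 0.04382 horsepower = 0.04382 * 745.69987 = 32.676568 W. 13.35 watt = 13.35 W. Sum: 32.676568 + 13.35 = 46.026568 W. 1 horsepower = 745.69987 W, so 46.026568 W = 46.026568 / 745.69987 = 0.061722645 horsepower ≈ 0.06172 horsepower (4 s.f.). Final answer: 0.06172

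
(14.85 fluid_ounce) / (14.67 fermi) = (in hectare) 1 fluid_ounce = 2.957353e-05 m^3, so 14.85 fluid_ounce = 14.85 * 2.957353e-05 = 0.00043916691 m^3. 1 fermi = 1e-15 m, so 14.67 fermi = 14.67 * 1e-15 = 1.467e-14 m. Combine: 0.00043916691 m^3 / 1.467e-14 m = 2.9936395e+10 m^2. 1 hectare = 10000 m^2, so 2.9936395e+10 m^2 = 2.9936395e+10 / 10000 = 2993639.5 hectare ≈ 2.994e+06 hectare (4 s.f.). Final answer: 2.994e+06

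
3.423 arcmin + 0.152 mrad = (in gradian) 1 arcmin = 0.00029088821 rad, so 3.423 arcmin = 3.423 * 0.00029088821 = 0.00099571034 rad. 1 mrad = 0.001 rad, so 0.152 mrad = 0.152 * 0.001 = 0.000152 rad. Sum: 0.00099571034 + 0.000152 = 0.0011477103 rad. 1 gradian = 0.015707963 rad, so 0.0011477103 rad = 0.0011477103 / 0.015707963 = 0.073065509 gradian ≈ 0.07307 gradian (4 s.f.). Final answer: 0.07307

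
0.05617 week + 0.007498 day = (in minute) 1 week = 604800 s, so 0.05617 week = 0.05617 * 604800 = 33971.616 s. 1 day = 86400 s, so 0.007498 day = 0.007498 * 86400 = 647.8272 s. Sum: 33971.616 + 647.8272 = 34619.443 s. 1 minute = 60 s, so 34619.443 s = 34619.443 / 60 = 576.99072 minute ≈ 577 minute (4 s.f.). Final answer: 577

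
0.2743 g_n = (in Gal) 1 g_n = 9.80665 m/s^2, so 0.2743 g_n = 0.2743 * 9.80665 = 2.6899641 m/s^2. 1 Gal = 0.01 m/s^2, so 2.6899641 m/s^2 = 2.6899641 / 0.01 = 268.99641 Gal ≈ 269 Gal (4 s.f.). Final answer: 269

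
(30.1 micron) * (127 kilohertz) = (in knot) 7.431. Check: 1 micron = 1e-06 m, so 30.1 micron = 30.1 * 1e-06 = 3.01e-05 m. 1 kilohertz = 1000 Hz, so 127 kilohertz = 127 * 1000 = 127000 Hz. Combine: 3.01e-05 m * 127000 Hz = 3.8227 m/s. 1 knot = 0.51444444 m/s, so 3.8227 m/s = 3.8227 / 0.51444444 = 7.4307343 knot ≈ 7.431 knot (4 s.f.).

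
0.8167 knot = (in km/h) 1.513. Check: 1 knot = 0.51444444 m/s, so 0.8167 knot = 0.8167 * 0.51444444 = 0.42014678 m/s. 1 km/h = 0.27777778 m/s, so 0.42014678 m/s = 0.42014678 / 0.27777778 = 1.5125284 km/h ≈ 1.513 km/h (4 s.f.).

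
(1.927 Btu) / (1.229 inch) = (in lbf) 1 Btu = 1055.0559 J, so 1.927 Btu = 1.927 * 1055.0559 = 2033.0926 J. 1 inch = 0.0254 m, so 1.229 inch = 1.229 * 0.0254 = 0.0312166 m. Combine: 2033.0926 J / 0.0312166 m = 65128.574 N. 1 lbf = 4.4482216 N, so 65128.574 N = 65128.574 / 4.4482216 = 14641.486 lbf ≈ 1.464e+04 lbf (4 s.f.). Final answer: 1.464e+04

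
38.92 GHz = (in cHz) 3.892e+12. Check: 1 GHz = 1e+09 Hz, so 38.92 GHz = 38.92 * 1e+09 = 3.892e+10 Hz. 1 cHz = 0.01 Hz, so 3.892e+10 Hz = 3.892e+10 / 0.01 = 3.892e+12 cHz.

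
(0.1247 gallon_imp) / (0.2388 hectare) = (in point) 0.0006729. Check: 1 gallon_imp = 0.00454609 m^3, so 0.1247 gallon_imp = 0.1247 * 0.00454609 = 0.00056689742 m^3. 1 hectare = 10000 m^2, so 0.2388 hectare = 0.2388 * 10000 = 2388 m^2. Combine: 0.00056689742 m^3 / 2388 m^2 = 2.3739423e-07 m. 1 point = 0.00035277778 m, so 2.3739423e-07 m = 2.3739423e-07 / 0.00035277778 = 0.00067292853 point ≈ 0.0006729 point (4 s.f.).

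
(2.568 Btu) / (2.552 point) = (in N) 1 Btu = 1055.0559 J, so 2.568 Btu = 2.568 * 1055.0559 = 2709.3834 J. 1 point = 0.00035277778 m, so 2.552 point = 2.552 * 0.00035277778 = 0.00090028889 m. Combine: 2709.3834 J / 0.00090028889 m = 3009460 N. Result: 3009460 N ≈ 3.009e+06 N (4 s.f.). Final answer: 3.009e+06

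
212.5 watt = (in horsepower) 0.285. Check: 212.5 watt = 212.5 W. 1 horsepower = 745.69987 W, so 212.5 W = 212.5 / 745.69987 = 0.28496719 horsepower ≈ 0.285 horsepower (4 s.f.).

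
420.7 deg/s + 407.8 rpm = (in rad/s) 50.05. Check: 1 deg/s = 0.017453293 rad/s, so 420.7 deg/s = 420.7 * 0.017453293 = 7.3426002 rad/s. 1 rpm = 0.10471976 rad/s, so 407.8 rpm = 407.8 * 0.10471976 = 42.704716 rad/s. Sum: 7.3426002 + 42.704716 = 50.047316 rad/s. Result: 50.047316 rad/s ≈ 50.05 rad/s (4 s.f.).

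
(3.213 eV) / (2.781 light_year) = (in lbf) 1 eV = 1.6021766e-19 J, so 3.213 eV = 3.213 * 1.6021766e-19 = 5.1477935e-19 J. 1 light_year = 9.4607305e+15 m, so 2.781 light_year = 2.781 * 9.4607305e+15 = 2.6310291e+16 m. Combine: 5.1477935e-19 J / 2.6310291e+16 m = 1.9565703e-35 N. 1 lbf = 4.4482216 N, so 1.9565703e-35 N = 1.9565703e-35 / 4.4482216 = 4.398545e-36 lbf ≈ 4.399e-36 lbf (4 s.f.). Final answer: 4.399e-36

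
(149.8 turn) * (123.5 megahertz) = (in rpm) 1.11e+12. Check: 1 turn = 6.2831853 rad, so 149.8 turn = 149.8 * 6.2831853 = 941.22116 rad. 1 megahertz = 1000000 Hz, so 123.5 megahertz = 123.5 * 1000000 = 1.235e+08 Hz. Combine: 941.22116 rad * 1.235e+08 Hz = 1.1624081e+11 rad/s. 1 rpm = 0.10471976 rad/s, so 1.1624081e+11 rad/s = 1.1624081e+11 / 0.10471976 = 1.110018e+12 rpm ≈ 1.11e+12 rpm (4 s.f.).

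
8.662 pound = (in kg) 1 pound = 0.45359237 kg, so 8.662 pound = 8.662 * 0.45359237 = 3.9290171 kg. Result: 3.9290171 kg ≈ 3.929 kg (4 s.f.). Final answer: 3.929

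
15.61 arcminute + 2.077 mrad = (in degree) 0.3792. Check: 1 arcminute = 0.00029088821 rad, so 15.61 arcminute = 15.61 * 0.00029088821 = 0.0045407649 rad. 1 mrad = 0.001 rad, so 2.077 mrad = 2.077 * 0.001 = 0.002077 rad. Sum: 0.0045407649 + 0.002077 = 0.0066177649 rad. 1 degree = 0.017453293 rad, so 0.0066177649 rad = 0.0066177649 / 0.017453293 = 0.37917 degree ≈ 0.3792 degree (4 s.f.).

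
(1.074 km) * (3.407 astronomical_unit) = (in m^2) 5.474e+14. Check: 1 km = 1000 m, so 1.074 km = 1.074 * 1000 = 1074 m. 1 astronomical_unit = 1.4959787e+11 m, so 3.407 astronomical_unit = 3.407 * 1.4959787e+11 = 5.0967995e+11 m. Combine: 1074 m * 5.0967995e+11 m = 5.4739626e+14 m^2. Result: 5.4739626e+14 m^2 ≈ 5.474e+14 m^2 (4 s.f.).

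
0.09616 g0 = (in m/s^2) 1 g0 = 9.80665 m/s^2, so 0.09616 g0 = 0.09616 * 9.80665 = 0.94300746 m/s^2. Result: 0.94300746 m/s^2 ≈ 0.943 m/s^2 (4 s.f.). Final answer: 0.943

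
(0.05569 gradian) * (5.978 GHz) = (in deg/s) 2.996e+08. Check: 1 gradian = 0.015707963 rad, so 0.05569 gradian = 0.05569 * 0.015707963 = 0.00087477647 rad. 1 GHz = 1e+09 Hz, so 5.978 GHz = 5.978 * 1e+09 = 5.978e+09 Hz. Combine: 0.00087477647 rad * 5.978e+09 Hz = 5229413.8 rad/s. 1 deg/s = 0.017453293 rad/s, so 5229413.8 rad/s = 5229413.8 / 0.017453293 = 2.9962334e+08 deg/s ≈ 2.996e+08 deg/s (4 s.f.).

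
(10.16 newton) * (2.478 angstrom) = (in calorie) 10.16 newton = 10.16 N. 1 angstrom = 1e-10 m, so 2.478 angstrom = 2.478 * 1e-10 = 2.478e-10 m. Combine: 10.16 N * 2.478e-10 m = 2.517648e-09 J. 1 calorie = 4.184 J, so 2.517648e-09 J = 2.517648e-09 / 4.184 = 6.0173231e-10 calorie ≈ 6.017e-10 calorie (4 s.f.). Final answer: 6.017e-10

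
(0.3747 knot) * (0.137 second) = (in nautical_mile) 1.426e-05. Check: 1 knot = 0.51444444 m/s, so 0.3747 knot = 0.3747 * 0.51444444 = 0.19276233 m/s. 0.137 second = 0.137 s. Combine: 0.19276233 m/s * 0.137 s = 0.02640844 m. 1 nautical_mile = 1852 m, so 0.02640844 m = 0.02640844 / 1852 = 1.4259417e-05 nautical_mile ≈ 1.426e-05 nautical_mile (4 s.f.).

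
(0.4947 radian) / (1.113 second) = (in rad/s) 0.4947 radian = 0.4947 rad. 1.113 second = 1.113 s. Combine: 0.4947 rad / 1.113 s = 0.44447439 rad/s. Result: 0.44447439 rad/s ≈ 0.4445 rad/s (4 s.f.). Final answer: 0.4445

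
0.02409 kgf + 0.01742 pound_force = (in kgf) 1 kgf = 9.80665 N, so 0.02409 kgf = 0.02409 * 9.80665 = 0.2362422 N. 1 pound_force = 4.4482216 N, so 0.01742 pound_force = 0.01742 * 4.4482216 = 0.077488021 N. Sum: 0.2362422 + 0.077488021 = 0.31373022 N. 1 kgf = 9.80665 N, so 0.31373022 N = 0.31373022 / 9.80665 = 0.031991579 kgf ≈ 0.03199 kgf (4 s.f.). Final answer: 0.03199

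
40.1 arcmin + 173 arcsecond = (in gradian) 0.796. Check: 1 arcmin = 0.00029088821 rad, so 40.1 arcmin = 40.1 * 0.00029088821 = 0.011664617 rad. 1 arcsecond = 4.8481368e-06 rad, so 173 arcsecond = 173 * 4.8481368e-06 = 0.00083872767 rad. Sum: 0.011664617 + 0.00083872767 = 0.012503345 rad. 1 gradian = 0.015707963 rad, so 0.012503345 rad = 0.012503345 / 0.015707963 = 0.79598765 gradian ≈ 0.796 gradian (4 s.f.).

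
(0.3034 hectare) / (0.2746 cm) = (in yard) 1 hectare = 10000 m^2, so 0.3034 hectare = 0.3034 * 10000 = 3034 m^2. 1 cm = 0.01 m, so 0.2746 cm = 0.2746 * 0.01 = 0.002746 m. Combine: 3034 m^2 / 0.002746 m = 1104879.8 m. 1 yard = 0.9144 m, so 1104879.8 m = 1104879.8 / 0.9144 = 1208311.3 yard ≈ 1.208e+06 yard (4 s.f.). Final answer: 1.208e+06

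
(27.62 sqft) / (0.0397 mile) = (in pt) 113.8. Check: 1 sqft = 0.09290304 m^2, so 27.62 sqft = 27.62 * 0.09290304 = 2.565982 m^2. 1 mile = 1609.344 m, so 0.0397 mile = 0.0397 * 1609.344 = 63.890957 m. Combine: 2.565982 m^2 / 63.890957 m = 0.040161896 m. 1 pt = 0.00035277778 m, so 0.040161896 m = 0.040161896 / 0.00035277778 = 113.84474 pt ≈ 113.8 pt (4 s.f.).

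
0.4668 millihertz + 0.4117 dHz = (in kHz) 1 millihertz = 0.001 Hz, so 0.4668 millihertz = 0.4668 * 0.001 = 0.0004668 Hz. 1 dHz = 0.1 Hz, so 0.4117 dHz = 0.4117 * 0.1 = 0.04117 Hz. Sum: 0.0004668 + 0.04117 = 0.0416368 Hz. 1 kHz = 1000 Hz, so 0.0416368 Hz = 0.0416368 / 1000 = 4.16368e-05 kHz ≈ 4.164e-05 kHz (4 s.f.). Final answer: 4.164e-05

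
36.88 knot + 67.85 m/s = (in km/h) 312.6. Check: 1 knot = 0.51444444 m/s, so 36.88 knot = 36.88 * 0.51444444 = 18.972711 m/s. 67.85 m/s is already in m/s. Sum: 18.972711 + 67.85 = 86.822711 m/s. 1 km/h = 0.27777778 m/s, so 86.822711 m/s = 86.822711 / 0.27777778 = 312.56176 km/h ≈ 312.6 km/h (4 s.f.).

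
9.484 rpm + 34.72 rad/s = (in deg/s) 1 rpm = 0.10471976 rad/s, so 9.484 rpm = 9.484 * 0.10471976 = 0.99316216 rad/s. 34.72 rad/s is already in rad/s. Sum: 0.99316216 + 34.72 = 35.713162 rad/s. 1 deg/s = 0.017453293 rad/s, so 35.713162 rad/s = 35.713162 / 0.017453293 = 2046.2135 deg/s ≈ 2046 deg/s (4 s.f.). Final answer: 2046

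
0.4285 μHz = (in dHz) 1 μHz = 1e-06 Hz, so 0.4285 μHz = 0.4285 * 1e-06 = 4.285e-07 Hz. 1 dHz = 0.1 Hz, so 4.285e-07 Hz = 4.285e-07 / 0.1 = 4.285e-06 dHz. Final answer: 4.285e-06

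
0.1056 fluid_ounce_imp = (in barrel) 1.887e-05. Check: 1 fluid_ounce_imp = 2.8413063e-05 m^3, so 0.1056 fluid_ounce_imp = 0.1056 * 2.8413063e-05 = 3.0004194e-06 m^3. 1 barrel = 0.15898729 m^3, so 3.0004194e-06 m^3 = 3.0004194e-06 / 0.15898729 = 1.887207e-05 barrel ≈ 1.887e-05 barrel (4 s.f.).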